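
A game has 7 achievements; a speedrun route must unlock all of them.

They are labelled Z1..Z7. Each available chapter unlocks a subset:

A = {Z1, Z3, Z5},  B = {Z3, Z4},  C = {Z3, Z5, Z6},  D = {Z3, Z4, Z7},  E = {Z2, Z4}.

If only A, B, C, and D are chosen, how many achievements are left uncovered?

Union of A, B, C, D = {Z1, Z3, Z4, Z5, Z6, Z7}.
Not covered: Z2 — 1 achievement.

1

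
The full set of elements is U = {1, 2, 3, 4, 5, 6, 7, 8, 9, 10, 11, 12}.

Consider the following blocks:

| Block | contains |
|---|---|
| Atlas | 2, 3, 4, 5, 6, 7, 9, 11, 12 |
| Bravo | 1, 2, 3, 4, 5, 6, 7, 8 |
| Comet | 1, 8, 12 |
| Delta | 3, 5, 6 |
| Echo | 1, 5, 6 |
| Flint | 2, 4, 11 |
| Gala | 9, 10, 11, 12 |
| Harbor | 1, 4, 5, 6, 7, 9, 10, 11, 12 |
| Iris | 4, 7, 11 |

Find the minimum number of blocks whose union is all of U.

Bravo and Gala cover everything between them: the union {1, 2, 3, 4, 5, 6, 7, 8, 9, 10, 11, 12} is all of U.
No single block has all 12 elements (the largest, Atlas, has 9), so 2 is optimal.

2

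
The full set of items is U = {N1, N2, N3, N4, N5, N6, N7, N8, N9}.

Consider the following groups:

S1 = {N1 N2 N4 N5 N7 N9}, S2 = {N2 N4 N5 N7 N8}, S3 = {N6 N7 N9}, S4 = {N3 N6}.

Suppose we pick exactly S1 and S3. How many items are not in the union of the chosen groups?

2

Union of S1, S3 = {N1, N2, N4, N5, N6, N7, N9}.
Not covered: N3, N8 — 2 items.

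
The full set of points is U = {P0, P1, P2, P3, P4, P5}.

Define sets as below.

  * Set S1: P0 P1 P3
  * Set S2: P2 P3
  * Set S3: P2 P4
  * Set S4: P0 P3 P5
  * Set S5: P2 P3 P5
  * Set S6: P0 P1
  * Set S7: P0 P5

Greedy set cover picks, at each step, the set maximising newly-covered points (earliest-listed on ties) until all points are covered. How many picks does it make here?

3

Greedy: pick S1 (covers 3 new) → pick S3 (covers 2 new) → pick S4 (covers 1 new). Total picks: 3.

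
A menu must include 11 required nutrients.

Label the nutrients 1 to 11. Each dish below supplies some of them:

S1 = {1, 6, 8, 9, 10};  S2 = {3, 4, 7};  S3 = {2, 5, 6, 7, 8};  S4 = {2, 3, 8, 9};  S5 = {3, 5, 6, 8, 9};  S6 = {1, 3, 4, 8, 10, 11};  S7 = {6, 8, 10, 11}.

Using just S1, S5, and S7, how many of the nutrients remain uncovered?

3

Union of S1, S5, S7 = {1, 3, 5, 6, 8, 9, 10, 11}.
Not covered: 2, 4, 7 — 3 nutrients.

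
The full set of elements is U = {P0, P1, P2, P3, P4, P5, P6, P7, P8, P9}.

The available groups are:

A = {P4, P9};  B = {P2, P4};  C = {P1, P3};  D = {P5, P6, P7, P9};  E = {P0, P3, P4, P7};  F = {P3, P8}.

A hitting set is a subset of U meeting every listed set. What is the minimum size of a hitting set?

3

The 3 elements {P3, P4, P6} hit every group.
The groups B, D, F are pairwise disjoint, so any hitting set needs a separate element for each — at least 3. Hence 3 is optimal.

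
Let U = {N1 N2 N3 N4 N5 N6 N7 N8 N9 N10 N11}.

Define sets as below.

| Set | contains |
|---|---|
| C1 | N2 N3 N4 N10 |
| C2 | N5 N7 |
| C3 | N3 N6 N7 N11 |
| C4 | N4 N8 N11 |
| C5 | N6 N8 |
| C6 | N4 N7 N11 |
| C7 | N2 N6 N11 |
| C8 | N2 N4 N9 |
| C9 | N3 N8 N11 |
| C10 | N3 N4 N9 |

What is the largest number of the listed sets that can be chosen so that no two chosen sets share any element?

3

C1, C2, C5 are pairwise disjoint (C1={N2,N3,N4,N10}; C2={N5,N7}; C5={N6,N8}).
Every remaining set overlaps one of these, and no 4 of the listed sets are pairwise disjoint, so 3 is the maximum.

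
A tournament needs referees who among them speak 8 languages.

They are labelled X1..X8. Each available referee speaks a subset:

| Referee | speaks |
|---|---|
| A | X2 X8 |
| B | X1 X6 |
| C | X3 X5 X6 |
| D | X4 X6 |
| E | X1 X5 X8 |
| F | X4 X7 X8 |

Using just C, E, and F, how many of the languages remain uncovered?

Union of C, E, F = {X1, X3, X4, X5, X6, X7, X8}.
Not covered: X2 — 1 language.

1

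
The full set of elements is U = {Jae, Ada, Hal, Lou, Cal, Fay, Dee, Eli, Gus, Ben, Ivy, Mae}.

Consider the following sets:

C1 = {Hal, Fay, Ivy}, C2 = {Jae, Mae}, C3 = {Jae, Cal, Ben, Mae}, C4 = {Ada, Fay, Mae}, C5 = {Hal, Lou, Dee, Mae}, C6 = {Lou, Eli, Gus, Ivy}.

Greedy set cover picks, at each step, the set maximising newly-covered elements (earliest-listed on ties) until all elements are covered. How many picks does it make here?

Greedy: pick C3 (covers 4 new) → pick C6 (covers 4 new) → pick C1 (covers 2 new) → pick C4 (covers 1 new) → pick C5 (covers 1 new). Total picks: 5.
(The true minimum cover uses only 4 sets, so greedy is not optimal here.)

5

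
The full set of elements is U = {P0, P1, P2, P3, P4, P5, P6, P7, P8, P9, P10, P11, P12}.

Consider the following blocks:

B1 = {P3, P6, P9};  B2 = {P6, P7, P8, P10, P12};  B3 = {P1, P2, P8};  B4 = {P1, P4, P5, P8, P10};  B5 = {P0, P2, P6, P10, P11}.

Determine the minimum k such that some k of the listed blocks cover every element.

4

Take {B1, B2, B4, B5}. Their union is {P0, P1, P2, P3, P4, P5, P6, P7, P8, P9, P10, P11, P12}, which is all 13 elements.
Only B2 contains P7, so B2 is forced; the remaining 8 elements need at least 3 more blocks (each remaining block adds at most 3) — so at least 4 blocks are needed, and 4 is optimal.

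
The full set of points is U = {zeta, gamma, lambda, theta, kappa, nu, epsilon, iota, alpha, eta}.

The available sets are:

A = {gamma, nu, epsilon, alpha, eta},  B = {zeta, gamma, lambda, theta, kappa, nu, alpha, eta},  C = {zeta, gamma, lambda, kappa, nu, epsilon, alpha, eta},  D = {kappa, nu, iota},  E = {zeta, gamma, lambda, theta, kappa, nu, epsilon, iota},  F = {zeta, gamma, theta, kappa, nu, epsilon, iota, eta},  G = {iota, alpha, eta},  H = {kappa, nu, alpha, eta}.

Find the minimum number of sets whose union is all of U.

2

B and E together: B ∪ E = {zeta, gamma, lambda, theta, kappa, nu, epsilon, iota, alpha, eta} — every point is covered.
No single set has all 10 points (the largest, B, has 8), so 2 is optimal.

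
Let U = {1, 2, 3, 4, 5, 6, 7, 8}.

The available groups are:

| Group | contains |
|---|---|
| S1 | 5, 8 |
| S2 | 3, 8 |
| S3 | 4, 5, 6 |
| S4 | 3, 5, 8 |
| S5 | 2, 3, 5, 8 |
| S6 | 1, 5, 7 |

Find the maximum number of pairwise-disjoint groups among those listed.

S2, S3 are pairwise disjoint (S2={3,8}; S3={4,5,6}).
Every remaining group overlaps one of these, and no 3 of the listed groups are pairwise disjoint, so 2 is the maximum.

2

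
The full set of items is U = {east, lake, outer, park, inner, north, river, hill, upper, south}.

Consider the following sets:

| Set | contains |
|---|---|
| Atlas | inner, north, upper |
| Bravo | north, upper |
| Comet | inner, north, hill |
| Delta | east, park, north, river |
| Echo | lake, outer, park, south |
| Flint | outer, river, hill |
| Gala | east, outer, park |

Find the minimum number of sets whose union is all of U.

4

Atlas, Delta, Echo, and Flint cover everything between them: the union {east, lake, outer, park, inner, north, river, hill, upper, south} is all of U.
No 3 of the 7 sets cover everything (all 35 combinations miss at least one item), so 4 is optimal.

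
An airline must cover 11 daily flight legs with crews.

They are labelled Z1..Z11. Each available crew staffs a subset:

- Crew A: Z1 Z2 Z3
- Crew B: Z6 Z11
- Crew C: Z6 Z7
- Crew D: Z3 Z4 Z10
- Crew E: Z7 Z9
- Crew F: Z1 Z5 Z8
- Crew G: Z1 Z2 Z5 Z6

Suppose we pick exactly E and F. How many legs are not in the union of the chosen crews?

Union of E, F = {Z1, Z5, Z7, Z8, Z9}.
Not covered: Z2, Z3, Z4, Z6, Z10, Z11 — 6 legs.

6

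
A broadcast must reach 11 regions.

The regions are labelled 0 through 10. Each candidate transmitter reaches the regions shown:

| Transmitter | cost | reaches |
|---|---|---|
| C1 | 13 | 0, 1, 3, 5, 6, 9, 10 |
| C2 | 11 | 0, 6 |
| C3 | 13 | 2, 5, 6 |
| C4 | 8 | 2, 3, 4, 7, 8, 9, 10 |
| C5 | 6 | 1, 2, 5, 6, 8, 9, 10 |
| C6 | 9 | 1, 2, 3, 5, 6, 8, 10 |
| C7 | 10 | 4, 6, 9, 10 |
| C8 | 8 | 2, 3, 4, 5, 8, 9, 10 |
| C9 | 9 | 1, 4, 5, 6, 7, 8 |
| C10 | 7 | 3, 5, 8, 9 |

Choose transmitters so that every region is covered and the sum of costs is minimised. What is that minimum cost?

C1, C4 together cover every region (C1 ∪ C4 = {0, 1, 2, 3, 4, 5, 6, 7, 8, 9, 10}); total cost 13 + 8 = 21.
The greedy pick C5, C4, C2 costs 25; no covering selection beats 21.

21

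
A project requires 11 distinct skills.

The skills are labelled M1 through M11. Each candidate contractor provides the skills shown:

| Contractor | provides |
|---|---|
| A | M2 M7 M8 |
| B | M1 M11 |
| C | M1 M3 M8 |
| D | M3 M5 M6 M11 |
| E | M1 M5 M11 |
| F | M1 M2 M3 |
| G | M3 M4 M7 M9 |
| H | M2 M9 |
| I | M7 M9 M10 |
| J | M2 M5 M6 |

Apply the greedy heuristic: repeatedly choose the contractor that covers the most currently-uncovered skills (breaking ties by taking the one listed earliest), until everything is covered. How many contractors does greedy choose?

5

Greedy: pick D (covers 4 new) → pick A (covers 3 new) → pick G (covers 2 new) → pick B (covers 1 new) → pick I (covers 1 new). Total picks: 5.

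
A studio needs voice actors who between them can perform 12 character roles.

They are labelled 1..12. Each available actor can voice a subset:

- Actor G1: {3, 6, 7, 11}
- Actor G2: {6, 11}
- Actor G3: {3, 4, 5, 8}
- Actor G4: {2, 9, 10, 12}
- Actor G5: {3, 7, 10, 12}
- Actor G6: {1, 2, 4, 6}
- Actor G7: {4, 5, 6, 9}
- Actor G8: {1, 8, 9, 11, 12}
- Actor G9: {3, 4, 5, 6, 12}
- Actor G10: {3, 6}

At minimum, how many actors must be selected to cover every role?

G1 and G4 and G8 and G9 together: G1 ∪ G4 ∪ G8 ∪ G9 = {1, 2, 3, 4, 5, 6, 7, 8, 9, 10, 11, 12} — every role is covered.
No 3 of the 10 actors cover everything (all 120 combinations miss at least one role), so 4 is optimal.

4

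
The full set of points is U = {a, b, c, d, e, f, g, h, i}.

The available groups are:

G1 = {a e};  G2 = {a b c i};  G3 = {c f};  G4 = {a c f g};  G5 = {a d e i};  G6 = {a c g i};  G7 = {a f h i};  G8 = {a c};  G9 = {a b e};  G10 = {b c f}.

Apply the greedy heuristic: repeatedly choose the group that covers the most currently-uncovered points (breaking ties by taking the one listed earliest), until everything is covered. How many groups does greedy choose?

4

Greedy: pick G2 (covers 4 new) → pick G4 (covers 2 new) → pick G5 (covers 2 new) → pick G7 (covers 1 new). Total picks: 4.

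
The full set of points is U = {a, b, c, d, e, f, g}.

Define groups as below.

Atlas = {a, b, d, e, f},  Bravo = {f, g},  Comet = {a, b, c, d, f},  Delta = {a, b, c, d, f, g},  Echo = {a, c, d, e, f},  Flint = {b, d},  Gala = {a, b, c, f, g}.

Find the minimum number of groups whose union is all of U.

Atlas and Delta cover everything between them: the union {a, b, c, d, e, f, g} is all of U.
No single group has all 7 points (the largest, Delta, has 6), so 2 is optimal.

2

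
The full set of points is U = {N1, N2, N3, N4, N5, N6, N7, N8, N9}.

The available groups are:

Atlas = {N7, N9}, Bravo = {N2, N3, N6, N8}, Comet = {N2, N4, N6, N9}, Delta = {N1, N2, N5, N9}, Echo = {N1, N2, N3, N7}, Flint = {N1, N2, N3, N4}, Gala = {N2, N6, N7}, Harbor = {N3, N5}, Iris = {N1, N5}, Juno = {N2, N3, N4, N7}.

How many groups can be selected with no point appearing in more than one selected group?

3

Atlas, Bravo, Iris are pairwise disjoint (Atlas={N7,N9}; Bravo={N2,N3,N6,N8}; Iris={N1,N5}).
Every remaining group overlaps one of these, and no 4 of the listed groups are pairwise disjoint, so 3 is the maximum.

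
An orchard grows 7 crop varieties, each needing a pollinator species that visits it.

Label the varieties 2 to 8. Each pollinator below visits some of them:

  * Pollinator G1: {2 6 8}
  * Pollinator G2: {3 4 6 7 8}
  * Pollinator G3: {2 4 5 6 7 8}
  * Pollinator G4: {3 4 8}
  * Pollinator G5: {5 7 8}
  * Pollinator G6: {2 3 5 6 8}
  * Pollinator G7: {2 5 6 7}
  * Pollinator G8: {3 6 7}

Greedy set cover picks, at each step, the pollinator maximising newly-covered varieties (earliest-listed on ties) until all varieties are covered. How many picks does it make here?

2

Greedy: pick G3 (covers 6 new) → pick G2 (covers 1 new). Total picks: 2.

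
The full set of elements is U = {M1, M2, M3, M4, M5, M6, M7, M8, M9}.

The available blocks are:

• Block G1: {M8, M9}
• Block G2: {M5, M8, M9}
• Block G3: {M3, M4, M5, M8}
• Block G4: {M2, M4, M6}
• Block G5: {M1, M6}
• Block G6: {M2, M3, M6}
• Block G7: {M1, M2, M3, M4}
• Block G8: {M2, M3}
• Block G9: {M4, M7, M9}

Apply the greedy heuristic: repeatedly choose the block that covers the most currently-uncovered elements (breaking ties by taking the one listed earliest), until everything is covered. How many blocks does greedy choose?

Greedy: pick G3 (covers 4 new) → pick G4 (covers 2 new) → pick G9 (covers 2 new) → pick G5 (covers 1 new). Total picks: 4.

4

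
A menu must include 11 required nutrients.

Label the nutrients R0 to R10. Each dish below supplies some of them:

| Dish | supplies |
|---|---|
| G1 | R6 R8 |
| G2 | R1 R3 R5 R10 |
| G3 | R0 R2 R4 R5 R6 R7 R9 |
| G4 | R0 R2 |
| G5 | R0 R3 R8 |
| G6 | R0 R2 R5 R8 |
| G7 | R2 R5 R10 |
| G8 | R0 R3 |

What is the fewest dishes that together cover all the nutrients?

3

G1 and G2 and G3 together: G1 ∪ G2 ∪ G3 = {R0, R1, R2, R3, R4, R5, R6, R7, R8, R9, R10} — every nutrient is covered.
Only G2 contains R1, so G2 is forced; the remaining 7 nutrients need at least 2 more dishes (each remaining dish adds at most 6) — so at least 3 dishes are needed, and 3 is optimal.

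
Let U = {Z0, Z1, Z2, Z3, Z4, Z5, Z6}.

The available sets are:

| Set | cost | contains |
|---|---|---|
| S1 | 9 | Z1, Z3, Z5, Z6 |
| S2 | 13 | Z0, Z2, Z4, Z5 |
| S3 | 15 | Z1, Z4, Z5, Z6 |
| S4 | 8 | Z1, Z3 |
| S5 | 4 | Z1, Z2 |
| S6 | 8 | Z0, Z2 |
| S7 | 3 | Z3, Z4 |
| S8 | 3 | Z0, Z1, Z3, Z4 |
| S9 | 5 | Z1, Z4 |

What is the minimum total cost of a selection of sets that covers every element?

16

S1, S5, S8 together cover every element (S1 ∪ S5 ∪ S8 = {Z0, Z1, Z2, Z3, Z4, Z5, Z6}); total cost 9 + 4 + 3 = 16.
No covering selection has total cost below 16.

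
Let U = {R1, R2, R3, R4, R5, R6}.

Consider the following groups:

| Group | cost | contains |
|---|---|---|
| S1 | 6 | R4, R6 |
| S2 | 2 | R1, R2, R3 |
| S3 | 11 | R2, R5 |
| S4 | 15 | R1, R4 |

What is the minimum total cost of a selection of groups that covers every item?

19

S1, S2, S3 together cover every item (S1 ∪ S2 ∪ S3 = {R1, R2, R3, R4, R5, R6}); total cost 6 + 2 + 11 = 19.
No covering selection has total cost below 19.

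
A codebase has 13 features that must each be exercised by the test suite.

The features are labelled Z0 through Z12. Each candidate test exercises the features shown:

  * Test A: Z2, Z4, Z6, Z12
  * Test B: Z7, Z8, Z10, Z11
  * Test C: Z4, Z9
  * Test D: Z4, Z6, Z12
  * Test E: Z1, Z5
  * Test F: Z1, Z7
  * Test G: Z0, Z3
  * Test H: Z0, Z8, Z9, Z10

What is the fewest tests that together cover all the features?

Take {A, B, C, E, G}. Their union is {Z0, Z1, Z2, Z3, Z4, Z5, Z6, Z7, Z8, Z9, Z10, Z11, Z12}, which is all 13 features.
No 4 of the 8 tests cover everything (all 70 combinations miss at least one feature), so 5 is optimal.

5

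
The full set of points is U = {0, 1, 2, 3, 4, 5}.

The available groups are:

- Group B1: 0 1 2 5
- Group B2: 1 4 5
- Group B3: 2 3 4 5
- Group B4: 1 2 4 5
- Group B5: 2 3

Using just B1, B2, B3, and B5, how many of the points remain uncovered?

Union of B1, B2, B3, B5 = {0, 1, 2, 3, 4, 5} — that's every point, so 0 are uncovered.

0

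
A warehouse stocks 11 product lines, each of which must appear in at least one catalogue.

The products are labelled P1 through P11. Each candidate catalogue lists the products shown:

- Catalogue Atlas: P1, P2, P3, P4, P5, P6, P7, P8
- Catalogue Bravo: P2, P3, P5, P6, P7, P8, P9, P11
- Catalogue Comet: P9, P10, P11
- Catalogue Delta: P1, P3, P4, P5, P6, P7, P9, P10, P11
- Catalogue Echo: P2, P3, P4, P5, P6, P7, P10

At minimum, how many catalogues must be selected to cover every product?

Take {Atlas, Delta}. Their union is {P1, P2, P3, P4, P5, P6, P7, P8, P9, P10, P11}, which is all 11 products.
No single catalogue has all 11 products (the largest, Delta, has 9), so 2 is optimal.

2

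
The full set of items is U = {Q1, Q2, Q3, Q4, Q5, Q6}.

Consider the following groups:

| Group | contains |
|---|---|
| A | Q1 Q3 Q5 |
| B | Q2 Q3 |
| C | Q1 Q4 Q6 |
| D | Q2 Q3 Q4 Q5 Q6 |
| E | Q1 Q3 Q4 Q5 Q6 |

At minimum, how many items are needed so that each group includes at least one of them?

2

Take H = {Q3, Q6}. Each listed group contains at least one of these, so H is a hitting set of size 2.
The groups B, C are pairwise disjoint, so any hitting set needs a separate item for each — at least 2. Hence 2 is optimal.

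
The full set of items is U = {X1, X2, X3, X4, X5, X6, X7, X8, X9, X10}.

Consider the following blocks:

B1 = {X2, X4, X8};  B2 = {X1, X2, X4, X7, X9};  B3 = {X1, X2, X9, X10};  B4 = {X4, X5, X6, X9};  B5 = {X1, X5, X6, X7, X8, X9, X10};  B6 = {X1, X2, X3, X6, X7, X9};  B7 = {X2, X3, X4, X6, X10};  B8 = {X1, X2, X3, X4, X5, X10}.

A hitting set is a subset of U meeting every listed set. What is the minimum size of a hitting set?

2

The 2 items {X2, X9} hit every block.
No single item lies in every block, so at least 2 are needed and 2 is optimal.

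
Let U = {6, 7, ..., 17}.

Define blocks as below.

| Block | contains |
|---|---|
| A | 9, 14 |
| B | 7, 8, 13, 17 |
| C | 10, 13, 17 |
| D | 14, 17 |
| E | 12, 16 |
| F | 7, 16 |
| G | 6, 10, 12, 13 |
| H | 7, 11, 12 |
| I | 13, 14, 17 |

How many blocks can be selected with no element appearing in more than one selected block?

A, F, G are pairwise disjoint (A={9,14}; F={7,16}; G={6,10,12,13}).
Every remaining block overlaps one of these, and no 4 of the listed blocks are pairwise disjoint, so 3 is the maximum.

3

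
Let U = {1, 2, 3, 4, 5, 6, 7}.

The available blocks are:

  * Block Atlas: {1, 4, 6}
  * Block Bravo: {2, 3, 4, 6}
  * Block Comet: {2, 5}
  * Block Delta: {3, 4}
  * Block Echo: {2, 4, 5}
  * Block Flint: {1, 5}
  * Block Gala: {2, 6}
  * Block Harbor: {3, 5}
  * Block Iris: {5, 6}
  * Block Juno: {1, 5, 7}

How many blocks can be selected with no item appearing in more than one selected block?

3

Delta, Gala, Juno are pairwise disjoint (Delta={3,4}; Gala={2,6}; Juno={1,5,7}).
Every remaining block overlaps one of these, and no 4 of the listed blocks are pairwise disjoint, so 3 is the maximum.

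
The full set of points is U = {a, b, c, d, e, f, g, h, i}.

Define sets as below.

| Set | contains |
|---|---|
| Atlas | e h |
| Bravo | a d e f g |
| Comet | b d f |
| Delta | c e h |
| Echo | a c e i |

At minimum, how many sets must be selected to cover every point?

Atlas, Bravo, Comet, and Echo cover everything between them: the union {a, b, c, d, e, f, g, h, i} is all of U.
No 3 of the 5 sets cover everything (all 10 combinations miss at least one point), so 4 is optimal.

4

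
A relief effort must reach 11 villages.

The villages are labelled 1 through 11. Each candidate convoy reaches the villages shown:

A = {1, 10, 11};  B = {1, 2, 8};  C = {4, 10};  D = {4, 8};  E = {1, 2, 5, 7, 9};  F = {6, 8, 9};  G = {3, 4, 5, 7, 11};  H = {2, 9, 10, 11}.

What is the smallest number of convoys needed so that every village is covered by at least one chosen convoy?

A and E and F and G together: A ∪ E ∪ F ∪ G = {1, 2, 3, 4, 5, 6, 7, 8, 9, 10, 11} — every village is covered.
No 3 of the 8 convoys cover everything (all 56 combinations miss at least one village), so 4 is optimal.

4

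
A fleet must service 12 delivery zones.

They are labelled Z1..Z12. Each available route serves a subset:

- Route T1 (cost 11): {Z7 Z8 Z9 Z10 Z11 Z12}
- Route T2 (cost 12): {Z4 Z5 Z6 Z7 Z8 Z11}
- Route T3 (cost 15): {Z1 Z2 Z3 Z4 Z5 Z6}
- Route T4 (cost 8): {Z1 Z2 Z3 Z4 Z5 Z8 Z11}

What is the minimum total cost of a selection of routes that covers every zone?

26

T1, T3 together cover every zone (T1 ∪ T3 = {Z1, Z2, Z3, Z4, Z5, Z6, Z7, Z8, Z9, Z10, Z11, Z12}); total cost 11 + 15 = 26.
The greedy pick T4, T1, T2 costs 31; no covering selection beats 26.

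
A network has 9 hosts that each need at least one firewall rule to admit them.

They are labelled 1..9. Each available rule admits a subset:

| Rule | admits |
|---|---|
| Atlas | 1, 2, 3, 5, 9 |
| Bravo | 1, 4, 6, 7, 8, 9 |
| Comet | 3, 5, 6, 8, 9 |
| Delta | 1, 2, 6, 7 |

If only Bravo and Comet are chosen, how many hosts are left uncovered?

1

Union of Bravo, Comet = {1, 3, 4, 5, 6, 7, 8, 9}.
Not covered: 2 — 1 host.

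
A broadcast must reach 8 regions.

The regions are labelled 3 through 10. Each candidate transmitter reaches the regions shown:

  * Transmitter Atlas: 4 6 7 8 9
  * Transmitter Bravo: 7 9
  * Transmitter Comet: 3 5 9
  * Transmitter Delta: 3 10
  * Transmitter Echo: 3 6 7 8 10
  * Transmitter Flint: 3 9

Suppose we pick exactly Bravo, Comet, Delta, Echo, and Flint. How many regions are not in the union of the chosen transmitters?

Union of Bravo, Comet, Delta, Echo, Flint = {3, 5, 6, 7, 8, 9, 10}.
Not covered: 4 — 1 region.

1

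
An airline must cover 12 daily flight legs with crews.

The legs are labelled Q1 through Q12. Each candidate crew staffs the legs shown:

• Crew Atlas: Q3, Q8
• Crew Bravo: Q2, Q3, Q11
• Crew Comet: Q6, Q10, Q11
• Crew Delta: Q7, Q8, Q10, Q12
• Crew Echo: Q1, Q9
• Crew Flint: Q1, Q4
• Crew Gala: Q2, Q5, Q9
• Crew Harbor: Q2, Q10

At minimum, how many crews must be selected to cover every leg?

Take {Atlas, Comet, Delta, Flint, Gala}. Their union is {Q1, Q2, Q3, Q4, Q5, Q6, Q7, Q8, Q9, Q10, Q11, Q12}, which is all 12 legs.
No 4 of the 8 crews cover everything (all 70 combinations miss at least one leg), so 5 is optimal.

5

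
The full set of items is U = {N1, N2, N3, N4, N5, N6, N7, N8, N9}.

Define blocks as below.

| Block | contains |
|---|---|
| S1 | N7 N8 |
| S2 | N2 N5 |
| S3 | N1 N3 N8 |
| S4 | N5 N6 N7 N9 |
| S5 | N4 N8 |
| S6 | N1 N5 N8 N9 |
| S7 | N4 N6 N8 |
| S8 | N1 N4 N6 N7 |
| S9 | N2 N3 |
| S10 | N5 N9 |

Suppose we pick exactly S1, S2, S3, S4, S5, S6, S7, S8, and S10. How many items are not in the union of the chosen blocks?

Union of S1, S2, S3, S4, S5, S6, S7, S8, S10 = {N1, N2, N3, N4, N5, N6, N7, N8, N9} — that's every item, so 0 are uncovered.

0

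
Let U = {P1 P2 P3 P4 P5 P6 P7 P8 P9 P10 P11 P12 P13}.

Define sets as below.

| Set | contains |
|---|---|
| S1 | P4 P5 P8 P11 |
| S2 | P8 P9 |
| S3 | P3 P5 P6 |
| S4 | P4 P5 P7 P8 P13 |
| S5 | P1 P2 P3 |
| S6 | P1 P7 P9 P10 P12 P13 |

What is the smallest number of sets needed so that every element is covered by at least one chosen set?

S1, S3, S5, and S6 cover everything between them: the union {P1, P2, P3, P4, P5, P6, P7, P8, P9, P10, P11, P12, P13} is all of U.
No 3 of the 6 sets cover everything (all 20 combinations miss at least one element), so 4 is optimal.

4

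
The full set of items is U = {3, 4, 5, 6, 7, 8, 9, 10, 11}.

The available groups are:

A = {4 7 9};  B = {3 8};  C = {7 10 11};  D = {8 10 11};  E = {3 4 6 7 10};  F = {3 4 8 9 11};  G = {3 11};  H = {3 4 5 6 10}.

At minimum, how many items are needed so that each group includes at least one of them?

Take T = {3, 9, 10}. Each listed group contains at least one of these, so T is a hitting set of size 3.
No choice of 2 items meets every group, so 3 is the minimum.

3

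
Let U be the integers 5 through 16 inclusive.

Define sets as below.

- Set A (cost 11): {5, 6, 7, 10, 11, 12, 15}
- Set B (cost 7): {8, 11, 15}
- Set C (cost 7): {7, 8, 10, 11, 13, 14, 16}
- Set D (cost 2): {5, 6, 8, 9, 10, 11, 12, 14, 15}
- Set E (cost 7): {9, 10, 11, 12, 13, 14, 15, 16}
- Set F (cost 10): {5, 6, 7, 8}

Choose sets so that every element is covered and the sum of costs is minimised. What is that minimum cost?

9

C, D together cover every element (C ∪ D = {5, 6, 7, 8, 9, 10, 11, 12, 13, 14, 15, 16}); total cost 7 + 2 = 9.
No covering selection has total cost below 9.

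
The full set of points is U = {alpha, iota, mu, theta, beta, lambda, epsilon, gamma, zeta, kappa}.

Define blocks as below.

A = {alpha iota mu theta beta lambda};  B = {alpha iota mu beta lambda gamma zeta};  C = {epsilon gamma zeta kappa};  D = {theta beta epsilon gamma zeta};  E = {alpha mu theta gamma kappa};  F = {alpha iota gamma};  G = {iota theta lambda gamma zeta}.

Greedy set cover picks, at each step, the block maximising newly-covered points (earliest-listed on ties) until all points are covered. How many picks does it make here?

Greedy: pick B (covers 7 new) → pick C (covers 2 new) → pick A (covers 1 new). Total picks: 3.
(The true minimum cover uses only 2 blocks, so greedy is not optimal here.)

3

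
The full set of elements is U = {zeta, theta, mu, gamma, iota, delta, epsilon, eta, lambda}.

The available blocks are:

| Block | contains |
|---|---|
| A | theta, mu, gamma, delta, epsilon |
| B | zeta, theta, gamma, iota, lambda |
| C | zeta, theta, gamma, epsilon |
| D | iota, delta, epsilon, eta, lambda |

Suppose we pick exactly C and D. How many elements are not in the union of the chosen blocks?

1

Union of C, D = {zeta, theta, gamma, iota, delta, epsilon, eta, lambda}.
Not covered: mu — 1 element.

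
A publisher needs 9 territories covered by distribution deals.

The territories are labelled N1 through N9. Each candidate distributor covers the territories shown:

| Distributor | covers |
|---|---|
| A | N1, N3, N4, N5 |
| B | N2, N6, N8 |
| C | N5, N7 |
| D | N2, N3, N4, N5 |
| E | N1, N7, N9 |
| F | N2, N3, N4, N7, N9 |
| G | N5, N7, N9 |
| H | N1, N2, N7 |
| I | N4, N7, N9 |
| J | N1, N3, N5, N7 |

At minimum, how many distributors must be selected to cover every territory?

A and B and E together: A ∪ B ∪ E = {N1, N2, N3, N4, N5, N6, N7, N8, N9} — every territory is covered.
Only B contains N6, so B is forced; the remaining 6 territories need at least 2 more distributors (each remaining distributor adds at most 4) — so at least 3 distributors are needed, and 3 is optimal.

3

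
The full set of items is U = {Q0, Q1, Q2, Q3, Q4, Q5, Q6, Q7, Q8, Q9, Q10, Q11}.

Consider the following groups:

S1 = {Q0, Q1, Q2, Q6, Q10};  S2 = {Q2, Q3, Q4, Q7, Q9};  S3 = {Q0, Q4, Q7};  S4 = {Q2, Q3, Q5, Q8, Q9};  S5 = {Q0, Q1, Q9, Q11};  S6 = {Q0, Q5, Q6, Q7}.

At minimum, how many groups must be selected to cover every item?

4

Take {S1, S3, S4, S5}. Their union is {Q0, Q1, Q2, Q3, Q4, Q5, Q6, Q7, Q8, Q9, Q10, Q11}, which is all 12 items.
No 3 of the 6 groups cover everything (all 20 combinations miss at least one item), so 4 is optimal.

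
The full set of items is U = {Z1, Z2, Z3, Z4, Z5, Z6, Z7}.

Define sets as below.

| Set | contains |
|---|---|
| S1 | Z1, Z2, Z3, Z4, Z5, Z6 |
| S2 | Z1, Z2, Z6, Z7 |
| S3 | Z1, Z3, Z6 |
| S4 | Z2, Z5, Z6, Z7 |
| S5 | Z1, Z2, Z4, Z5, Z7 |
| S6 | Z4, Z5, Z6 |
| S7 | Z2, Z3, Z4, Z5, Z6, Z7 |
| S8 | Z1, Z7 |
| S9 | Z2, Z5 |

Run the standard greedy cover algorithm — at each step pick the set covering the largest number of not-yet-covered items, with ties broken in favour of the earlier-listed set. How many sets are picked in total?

2

Greedy: pick S1 (covers 6 new) → pick S2 (covers 1 new). Total picks: 2.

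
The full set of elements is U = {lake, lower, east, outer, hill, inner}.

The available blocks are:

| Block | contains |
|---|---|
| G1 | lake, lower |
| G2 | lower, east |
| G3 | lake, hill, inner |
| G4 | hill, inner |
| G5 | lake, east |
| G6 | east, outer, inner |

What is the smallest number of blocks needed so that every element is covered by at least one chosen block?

Take {G1, G4, G6}. Their union is {lake, lower, east, outer, hill, inner}, which is all 6 elements.
Only G6 contains outer, so G6 is forced; the remaining 3 elements need at least 2 more blocks (each remaining block adds at most 2) — so at least 3 blocks are needed, and 3 is optimal.

3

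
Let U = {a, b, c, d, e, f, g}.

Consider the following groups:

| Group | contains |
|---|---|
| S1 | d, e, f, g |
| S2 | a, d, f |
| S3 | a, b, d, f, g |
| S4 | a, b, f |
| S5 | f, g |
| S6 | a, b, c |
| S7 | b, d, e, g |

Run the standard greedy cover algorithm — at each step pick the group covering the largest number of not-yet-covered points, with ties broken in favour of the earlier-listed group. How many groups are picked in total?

3

Greedy: pick S3 (covers 5 new) → pick S1 (covers 1 new) → pick S6 (covers 1 new). Total picks: 3.
(The true minimum cover uses only 2 groups, so greedy is not optimal here.)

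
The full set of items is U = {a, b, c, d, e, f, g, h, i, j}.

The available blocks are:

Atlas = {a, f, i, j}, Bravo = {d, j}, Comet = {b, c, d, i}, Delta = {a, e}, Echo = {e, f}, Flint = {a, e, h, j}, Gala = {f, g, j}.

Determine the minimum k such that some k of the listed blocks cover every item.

3

Comet and Flint and Gala together: Comet ∪ Flint ∪ Gala = {a, b, c, d, e, f, g, h, i, j} — every item is covered.
Each block has at most 4 items, and 2·4 = 8 < 10 — so at least 3 blocks are needed, and 3 is optimal.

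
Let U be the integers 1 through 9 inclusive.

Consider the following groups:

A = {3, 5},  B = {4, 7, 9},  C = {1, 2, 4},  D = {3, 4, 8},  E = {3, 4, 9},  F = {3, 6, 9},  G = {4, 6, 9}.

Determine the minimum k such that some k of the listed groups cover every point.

Take {A, B, C, D, F}. Their union is {1, 2, 3, 4, 5, 6, 7, 8, 9}, which is all 9 points.
No 4 of the 7 groups cover everything (all 35 combinations miss at least one point), so 5 is optimal.

5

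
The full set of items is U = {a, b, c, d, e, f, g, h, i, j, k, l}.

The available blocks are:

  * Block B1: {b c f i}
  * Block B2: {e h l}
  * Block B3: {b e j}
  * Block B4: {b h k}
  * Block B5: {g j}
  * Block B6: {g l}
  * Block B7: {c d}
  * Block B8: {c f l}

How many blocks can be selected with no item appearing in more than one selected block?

B4, B5, B7 are pairwise disjoint (B4={b,h,k}; B5={g,j}; B7={c,d}).
Every remaining block overlaps one of these, and no 4 of the listed blocks are pairwise disjoint, so 3 is the maximum.

3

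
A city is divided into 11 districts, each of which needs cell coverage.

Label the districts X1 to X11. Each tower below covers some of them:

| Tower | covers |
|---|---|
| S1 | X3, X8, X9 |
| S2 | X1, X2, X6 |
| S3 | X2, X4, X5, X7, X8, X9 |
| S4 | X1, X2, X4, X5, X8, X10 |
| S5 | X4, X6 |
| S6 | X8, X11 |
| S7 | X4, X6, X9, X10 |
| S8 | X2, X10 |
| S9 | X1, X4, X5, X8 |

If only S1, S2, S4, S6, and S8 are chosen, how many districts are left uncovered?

1

Union of S1, S2, S4, S6, S8 = {X1, X2, X3, X4, X5, X6, X8, X9, X10, X11}.
Not covered: X7 — 1 district.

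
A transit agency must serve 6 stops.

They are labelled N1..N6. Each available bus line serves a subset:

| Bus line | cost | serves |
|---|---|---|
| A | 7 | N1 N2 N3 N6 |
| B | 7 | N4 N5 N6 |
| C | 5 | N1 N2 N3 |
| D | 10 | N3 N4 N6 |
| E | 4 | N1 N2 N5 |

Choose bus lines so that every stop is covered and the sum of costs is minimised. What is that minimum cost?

B, C together cover every stop (B ∪ C = {N1, N2, N3, N4, N5, N6}); total cost 7 + 5 = 12.
The greedy pick E, D costs 14; no covering selection beats 12.

12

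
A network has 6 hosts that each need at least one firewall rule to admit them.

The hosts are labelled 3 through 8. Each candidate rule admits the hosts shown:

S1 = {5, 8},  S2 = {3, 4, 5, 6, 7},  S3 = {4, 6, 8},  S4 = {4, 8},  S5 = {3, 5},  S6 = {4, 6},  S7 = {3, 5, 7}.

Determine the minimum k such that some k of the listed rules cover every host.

Take {S2, S4}. Their union is {3, 4, 5, 6, 7, 8}, which is all 6 hosts.
No single rule has all 6 hosts (the largest, S2, has 5), so 2 is optimal.

2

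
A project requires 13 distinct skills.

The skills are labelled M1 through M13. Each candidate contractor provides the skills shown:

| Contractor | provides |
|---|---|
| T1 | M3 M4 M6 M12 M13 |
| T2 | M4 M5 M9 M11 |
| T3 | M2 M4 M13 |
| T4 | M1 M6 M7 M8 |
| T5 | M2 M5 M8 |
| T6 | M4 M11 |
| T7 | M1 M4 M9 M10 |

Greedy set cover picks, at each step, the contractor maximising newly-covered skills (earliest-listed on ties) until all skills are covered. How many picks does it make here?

Greedy: pick T1 (covers 5 new) → pick T2 (covers 3 new) → pick T4 (covers 3 new) → pick T3 (covers 1 new) → pick T7 (covers 1 new). Total picks: 5.

5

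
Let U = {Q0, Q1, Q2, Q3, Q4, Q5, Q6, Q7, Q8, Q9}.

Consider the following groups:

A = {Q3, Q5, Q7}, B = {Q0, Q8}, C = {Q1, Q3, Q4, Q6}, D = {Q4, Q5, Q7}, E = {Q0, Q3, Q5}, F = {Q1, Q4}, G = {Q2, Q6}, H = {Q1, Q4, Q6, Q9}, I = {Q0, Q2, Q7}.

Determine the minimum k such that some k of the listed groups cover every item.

Take {A, B, H, I}. Their union is {Q0, Q1, Q2, Q3, Q4, Q5, Q6, Q7, Q8, Q9}, which is all 10 items.
No 3 of the 9 groups cover everything (all 84 combinations miss at least one item), so 4 is optimal.

4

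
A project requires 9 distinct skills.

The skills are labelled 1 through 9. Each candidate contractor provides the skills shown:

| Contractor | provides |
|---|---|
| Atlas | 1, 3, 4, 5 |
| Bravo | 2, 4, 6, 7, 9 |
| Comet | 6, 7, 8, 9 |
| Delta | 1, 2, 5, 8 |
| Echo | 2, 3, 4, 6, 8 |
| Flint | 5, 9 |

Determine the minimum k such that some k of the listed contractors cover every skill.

3

Comet and Delta and Echo together: Comet ∪ Delta ∪ Echo = {1, 2, 3, 4, 5, 6, 7, 8, 9} — every skill is covered.
No 2 of the 6 contractors cover everything (all 15 combinations miss at least one skill), so 3 is optimal.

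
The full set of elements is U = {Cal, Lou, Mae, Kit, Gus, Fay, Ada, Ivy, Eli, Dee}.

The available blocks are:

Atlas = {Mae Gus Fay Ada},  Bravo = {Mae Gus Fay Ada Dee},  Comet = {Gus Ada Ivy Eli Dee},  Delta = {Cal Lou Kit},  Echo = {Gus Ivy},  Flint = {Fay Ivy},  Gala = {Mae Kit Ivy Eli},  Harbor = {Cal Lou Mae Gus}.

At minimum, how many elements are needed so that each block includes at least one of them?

The 3 elements {Lou, Gus, Ivy} hit every block.
No choice of 2 elements meets every block, so 3 is the minimum.

3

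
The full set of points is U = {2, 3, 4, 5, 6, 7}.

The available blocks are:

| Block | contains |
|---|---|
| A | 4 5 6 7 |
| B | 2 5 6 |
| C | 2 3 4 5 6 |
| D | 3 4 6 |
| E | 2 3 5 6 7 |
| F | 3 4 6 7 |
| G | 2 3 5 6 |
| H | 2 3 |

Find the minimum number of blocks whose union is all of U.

2

C and F cover everything between them: the union {2, 3, 4, 5, 6, 7} is all of U.
No single block has all 6 points (the largest, C, has 5), so 2 is optimal.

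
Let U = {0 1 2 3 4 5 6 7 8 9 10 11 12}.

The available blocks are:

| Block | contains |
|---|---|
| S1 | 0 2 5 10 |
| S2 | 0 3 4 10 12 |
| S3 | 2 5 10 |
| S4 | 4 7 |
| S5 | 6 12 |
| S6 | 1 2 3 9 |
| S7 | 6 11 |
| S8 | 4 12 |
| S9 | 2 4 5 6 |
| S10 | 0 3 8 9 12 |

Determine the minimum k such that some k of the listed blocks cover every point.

S1, S4, S6, S7, and S10 cover everything between them: the union {0, 1, 2, 3, 4, 5, 6, 7, 8, 9, 10, 11, 12} is all of U.
No 4 of the 10 blocks cover everything (all 210 combinations miss at least one point), so 5 is optimal.

5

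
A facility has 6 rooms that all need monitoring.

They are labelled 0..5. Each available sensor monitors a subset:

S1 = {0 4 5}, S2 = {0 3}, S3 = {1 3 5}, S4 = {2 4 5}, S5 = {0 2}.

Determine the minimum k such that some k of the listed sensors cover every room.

Take {S1, S3, S5}. Their union is {0, 1, 2, 3, 4, 5}, which is all 6 rooms.
Only S3 contains 1, so S3 is forced; the remaining 3 rooms need at least 2 more sensors (each remaining sensor adds at most 2) — so at least 3 sensors are needed, and 3 is optimal.

3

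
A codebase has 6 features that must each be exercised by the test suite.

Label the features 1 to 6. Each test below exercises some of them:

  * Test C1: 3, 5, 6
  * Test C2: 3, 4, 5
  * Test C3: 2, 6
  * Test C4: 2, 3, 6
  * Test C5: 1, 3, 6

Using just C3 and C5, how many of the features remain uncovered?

Union of C3, C5 = {1, 2, 3, 6}.
Not covered: 4, 5 — 2 features.

2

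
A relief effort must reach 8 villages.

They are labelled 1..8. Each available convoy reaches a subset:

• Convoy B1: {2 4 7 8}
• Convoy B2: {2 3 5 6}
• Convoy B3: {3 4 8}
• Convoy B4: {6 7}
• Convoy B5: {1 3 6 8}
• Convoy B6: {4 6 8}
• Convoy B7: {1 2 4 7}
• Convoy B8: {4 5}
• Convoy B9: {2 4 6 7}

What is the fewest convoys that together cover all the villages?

3

B5 and B8 and B9 together: B5 ∪ B8 ∪ B9 = {1, 2, 3, 4, 5, 6, 7, 8} — every village is covered.
No 2 of the 9 convoys cover everything (all 36 combinations miss at least one village), so 3 is optimal.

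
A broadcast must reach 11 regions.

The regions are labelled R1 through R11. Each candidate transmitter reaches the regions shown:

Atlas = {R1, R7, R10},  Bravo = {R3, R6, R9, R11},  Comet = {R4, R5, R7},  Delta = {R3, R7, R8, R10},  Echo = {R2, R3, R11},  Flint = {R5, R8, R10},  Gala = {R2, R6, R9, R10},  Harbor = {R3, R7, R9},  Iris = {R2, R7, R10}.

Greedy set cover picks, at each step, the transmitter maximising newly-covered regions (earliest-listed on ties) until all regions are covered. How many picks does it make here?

Greedy: pick Bravo (covers 4 new) → pick Atlas (covers 3 new) → pick Comet (covers 2 new) → pick Delta (covers 1 new) → pick Echo (covers 1 new). Total picks: 5.

5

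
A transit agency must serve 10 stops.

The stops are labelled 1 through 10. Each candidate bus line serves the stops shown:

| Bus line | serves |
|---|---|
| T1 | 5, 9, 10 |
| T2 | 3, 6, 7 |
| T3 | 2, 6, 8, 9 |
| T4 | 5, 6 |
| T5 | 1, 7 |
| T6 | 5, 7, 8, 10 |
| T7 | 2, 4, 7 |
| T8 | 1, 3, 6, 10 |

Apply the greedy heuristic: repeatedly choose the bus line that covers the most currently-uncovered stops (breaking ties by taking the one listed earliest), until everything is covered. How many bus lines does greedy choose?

Greedy: pick T3 (covers 4 new) → pick T6 (covers 3 new) → pick T8 (covers 2 new) → pick T7 (covers 1 new). Total picks: 4.

4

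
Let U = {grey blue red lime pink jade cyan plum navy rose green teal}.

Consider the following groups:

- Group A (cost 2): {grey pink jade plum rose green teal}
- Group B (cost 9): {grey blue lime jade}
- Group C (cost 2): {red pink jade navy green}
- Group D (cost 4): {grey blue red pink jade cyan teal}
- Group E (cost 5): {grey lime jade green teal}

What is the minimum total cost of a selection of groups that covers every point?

13

A, C, D, E together cover every point (A ∪ C ∪ D ∪ E = {grey, blue, red, lime, pink, jade, cyan, plum, navy, rose, green, teal}); total cost 2 + 2 + 4 + 5 = 13.
No covering selection has total cost below 13.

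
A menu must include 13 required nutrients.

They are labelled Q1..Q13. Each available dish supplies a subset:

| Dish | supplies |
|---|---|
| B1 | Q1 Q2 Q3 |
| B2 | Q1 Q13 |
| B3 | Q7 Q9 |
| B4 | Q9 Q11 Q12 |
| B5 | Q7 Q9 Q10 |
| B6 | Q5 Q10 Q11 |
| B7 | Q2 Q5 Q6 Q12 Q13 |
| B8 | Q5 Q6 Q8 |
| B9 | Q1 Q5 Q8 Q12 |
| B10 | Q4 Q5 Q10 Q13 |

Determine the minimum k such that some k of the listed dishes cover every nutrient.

Take {B1, B4, B5, B8, B10}. Their union is {Q1, Q2, Q3, Q4, Q5, Q6, Q7, Q8, Q9, Q10, Q11, Q12, Q13}, which is all 13 nutrients.
No 4 of the 10 dishes cover everything (all 210 combinations miss at least one nutrient), so 5 is optimal.

5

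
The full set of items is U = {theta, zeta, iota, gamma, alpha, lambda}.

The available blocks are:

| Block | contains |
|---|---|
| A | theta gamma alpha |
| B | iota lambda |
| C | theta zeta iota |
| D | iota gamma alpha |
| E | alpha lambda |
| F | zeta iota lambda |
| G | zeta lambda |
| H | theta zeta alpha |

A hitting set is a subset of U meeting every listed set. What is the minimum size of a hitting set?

3

T = {iota, alpha, lambda} meets every block (each contains at least one member of T), and |T| = 3.
No choice of 2 items meets every block, so 3 is the minimum.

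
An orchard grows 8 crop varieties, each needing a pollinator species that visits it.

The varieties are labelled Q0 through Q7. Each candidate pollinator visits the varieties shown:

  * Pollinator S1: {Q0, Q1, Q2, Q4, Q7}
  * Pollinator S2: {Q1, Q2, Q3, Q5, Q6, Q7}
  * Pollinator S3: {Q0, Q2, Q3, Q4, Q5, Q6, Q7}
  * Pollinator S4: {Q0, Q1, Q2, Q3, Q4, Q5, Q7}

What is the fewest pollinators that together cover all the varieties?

2

S2 and S4 together: S2 ∪ S4 = {Q0, Q1, Q2, Q3, Q4, Q5, Q6, Q7} — every variety is covered.
No single pollinator has all 8 varieties (the largest, S3, has 7), so 2 is optimal.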